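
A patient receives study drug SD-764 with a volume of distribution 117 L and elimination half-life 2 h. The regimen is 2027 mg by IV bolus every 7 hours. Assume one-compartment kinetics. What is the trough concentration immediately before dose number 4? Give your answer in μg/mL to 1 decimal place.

f = (1/2)^(τ/t½) = (1/2)^(7/2) ≈ 0.0884.
C₀ = D/Vd = 2027/117 ≈ 17.325 μg/mL.
Before the 4th dose, 3 doses have been given. Superposition: Cmin = C₀·(f + f² + … + f^3).
≈ 17.325 × (0.0884 + 0.0078 + 0.0007) ≈ 17.325 × 0.0969 ≈ 1.679 μg/mL.

1.7 μg/mL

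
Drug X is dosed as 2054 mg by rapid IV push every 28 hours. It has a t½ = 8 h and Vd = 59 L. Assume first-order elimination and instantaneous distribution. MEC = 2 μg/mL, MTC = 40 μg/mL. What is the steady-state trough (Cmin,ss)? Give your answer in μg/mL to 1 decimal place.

Over one 28-h interval, 28/8 ≈ 3.5 half-lives elapse, leaving f ≈ 0.0884 of each dose.
Accumulation ratio R = 1/(1 − f) ≈ 1/0.9116 ≈ 1.0970.
Single-dose peak C₀ = D/Vd = 2054/59 ≈ 34.814 μg/mL.
Steady-state peak Cmax,ss = C₀·R ≈ 34.814 × 1.0970 ≈ 38.191 μg/mL.
One interval later, Cmin,ss = Cmax,ss·e^(−kτ) ≈ 38.191 × 0.0884 ≈ 3.376 μg/mL.
Trough 3.4 μg/mL vs MEC 2 μg/mL: adequate.

3.4 μg/mL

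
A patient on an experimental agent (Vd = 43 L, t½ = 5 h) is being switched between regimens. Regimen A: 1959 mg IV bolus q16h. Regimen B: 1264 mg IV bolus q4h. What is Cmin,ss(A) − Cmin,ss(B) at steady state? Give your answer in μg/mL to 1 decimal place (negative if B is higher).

-34.1 μg/mL

Regimen A: f = (1/2)^(16/5) ≈ 0.1088; Cmin,ss = (1959/43)·f/(1−f) ≈ 5.562 μg/mL.
Regimen B: f = (1/2)^(4/5) ≈ 0.5743; Cmin,ss = (1264/43)·f/(1−f) ≈ 39.656 μg/mL.
Difference ≈ 5.562 − 39.656 ≈ -34.094 μg/mL.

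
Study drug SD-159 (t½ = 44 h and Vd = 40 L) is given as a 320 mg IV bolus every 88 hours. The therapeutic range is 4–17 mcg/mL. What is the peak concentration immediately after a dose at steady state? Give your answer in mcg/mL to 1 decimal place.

10.7 mcg/mL

τ = 88 h = 2 half-lives, so f = (1/2)^2 = 0.25.
At steady state, R = 1/(1 − 0.25) = 4/3.
Single-dose peak C₀ = D/Vd = 320/40 = 8 mcg/mL.
Steady-state peak Cmax,ss = C₀·R = 8 × 4/3 ≈ 10.667 mcg/mL.
Peak 10.7 mcg/mL vs MTC 17 mcg/mL: below toxic threshold.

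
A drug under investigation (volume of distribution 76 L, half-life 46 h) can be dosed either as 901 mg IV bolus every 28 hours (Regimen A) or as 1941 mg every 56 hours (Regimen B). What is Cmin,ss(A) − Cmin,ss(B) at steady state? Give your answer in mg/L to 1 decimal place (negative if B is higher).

Regimen A: f = (1/2)^(28/46) ≈ 0.6558; Cmin,ss = (901/76)·f/(1−f) ≈ 22.588 mg/L.
Regimen B: f = (1/2)^(56/46) ≈ 0.4301; Cmin,ss = (1941/76)·f/(1−f) ≈ 19.274 mg/L.
Difference ≈ 22.588 − 19.274 ≈ 3.314 mg/L.

3.3 mg/L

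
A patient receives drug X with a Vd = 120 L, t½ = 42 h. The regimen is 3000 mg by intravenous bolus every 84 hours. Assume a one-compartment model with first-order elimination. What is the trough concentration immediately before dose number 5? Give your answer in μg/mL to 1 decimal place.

f = (1/2)^(τ/t½) = (1/2)^(84/42) ≈ 0.2500.
C₀ = D/Vd = 3000/120 ≈ 25.000 μg/mL.
Before the 5th dose, 4 doses have been given. Superposition: Cmin = C₀·(f + f² + … + f^4).
≈ 25.000 × (0.2500 + 0.0625 + 0.0156 + 0.0039) ≈ 25.000 × 0.3320 ≈ 8.300 μg/mL.

8.3 μg/mL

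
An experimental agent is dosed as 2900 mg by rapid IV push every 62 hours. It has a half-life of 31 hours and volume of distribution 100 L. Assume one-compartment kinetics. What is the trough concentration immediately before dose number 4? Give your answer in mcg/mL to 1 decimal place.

f = (1/2)^(τ/t½) = (1/2)^(62/31) ≈ 0.2500.
C₀ = D/Vd = 2900/100 ≈ 29.000 mcg/mL.
Before the 4th dose, 3 doses have been given. Superposition: Cmin = C₀·(f + f² + … + f^3).
≈ 29.000 × (0.2500 + 0.0625 + 0.0156) ≈ 29.000 × 0.3281 ≈ 9.515 mcg/mL.

9.5 mcg/mL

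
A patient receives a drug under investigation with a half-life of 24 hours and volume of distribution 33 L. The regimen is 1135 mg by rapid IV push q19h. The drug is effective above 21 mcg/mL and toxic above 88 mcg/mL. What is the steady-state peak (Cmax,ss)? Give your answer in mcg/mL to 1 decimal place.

81.4 mcg/mL

Over one 19-h interval, 19/24 ≈ 0.79167 half-lives elapse, leaving f ≈ 0.5777 of each dose.
Accumulation ratio R = 1/(1 − f) ≈ 1/0.4223 ≈ 2.3680.
Single-dose peak C₀ = D/Vd = 1135/33 ≈ 34.394 mcg/mL.
Cmax,ss = C₀/(1 − f) ≈ 34.394/0.4223 ≈ 81.444 mcg/mL.
Peak 81.4 mcg/mL vs MTC 88 mcg/mL: below toxic threshold.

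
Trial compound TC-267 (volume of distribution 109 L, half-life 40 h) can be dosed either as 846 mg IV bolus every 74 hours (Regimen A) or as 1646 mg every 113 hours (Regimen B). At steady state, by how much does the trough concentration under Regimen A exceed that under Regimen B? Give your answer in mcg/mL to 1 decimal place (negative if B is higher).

0.5 mcg/mL

Regimen A: f = (1/2)^(74/40) ≈ 0.2774; Cmin,ss = (846/109)·f/(1−f) ≈ 2.980 mcg/mL.
Regimen B: f = (1/2)^(113/40) ≈ 0.1411; Cmin,ss = (1646/109)·f/(1−f) ≈ 2.481 mcg/mL.
Difference ≈ 2.980 − 2.481 ≈ 0.499 mcg/mL.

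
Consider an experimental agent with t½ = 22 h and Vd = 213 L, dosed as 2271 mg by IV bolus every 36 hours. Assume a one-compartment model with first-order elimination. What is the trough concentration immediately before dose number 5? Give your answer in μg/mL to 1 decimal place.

5.0 μg/mL

f = (1/2)^(τ/t½) = (1/2)^(36/22) ≈ 0.3217.
C₀ = D/Vd = 2271/213 ≈ 10.662 μg/mL.
Before the 5th dose, 4 doses have been given. Superposition: Cmin = C₀·(f + f² + … + f^4).
≈ 10.662 × (0.3217 + 0.1035 + 0.0333 + 0.0107) ≈ 10.662 × 0.4692 ≈ 5.003 μg/mL.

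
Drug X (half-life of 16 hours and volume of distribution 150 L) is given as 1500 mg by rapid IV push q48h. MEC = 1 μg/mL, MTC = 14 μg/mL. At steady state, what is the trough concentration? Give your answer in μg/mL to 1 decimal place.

1.4 μg/mL

The dosing interval is 3 half-lives, so f = 2^(−3) = 0.125.
Accumulation ratio R = 1/(1 − f) = 1/0.875 = 8/7.
Single-dose peak C₀ = D/Vd = 1500/150 = 10 μg/mL.
Steady-state peak Cmax,ss = C₀·R = 10 × 8/7 ≈ 11.429 μg/mL.
Steady-state trough Cmin,ss = Cmax,ss·f ≈ 11.429 × 0.125 ≈ 1.429 μg/mL.
Trough 1.4 μg/mL vs MEC 1 μg/mL: adequate.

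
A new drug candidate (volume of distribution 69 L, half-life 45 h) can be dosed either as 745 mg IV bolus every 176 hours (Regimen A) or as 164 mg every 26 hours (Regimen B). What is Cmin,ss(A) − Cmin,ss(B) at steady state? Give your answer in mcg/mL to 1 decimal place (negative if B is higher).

Regimen A: f = (1/2)^(176/45) ≈ 0.0665; Cmin,ss = (745/69)·f/(1−f) ≈ 0.769 mcg/mL.
Regimen B: f = (1/2)^(26/45) ≈ 0.6700; Cmin,ss = (164/69)·f/(1−f) ≈ 4.826 mcg/mL.
Difference ≈ 0.769 − 4.826 ≈ -4.057 mcg/mL.

-4.1 mcg/mL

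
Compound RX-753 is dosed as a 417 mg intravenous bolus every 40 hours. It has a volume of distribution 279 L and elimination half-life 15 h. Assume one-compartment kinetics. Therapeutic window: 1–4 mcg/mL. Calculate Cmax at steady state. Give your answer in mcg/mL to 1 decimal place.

Over one 40-h interval, 40/15 ≈ 2.6667 half-lives elapse, leaving f ≈ 0.1575 of each dose.
Accumulation ratio R = 1/(1 − f) ≈ 1/0.8425 ≈ 1.1869.
Single-dose peak C₀ = D/Vd = 417/279 ≈ 1.495 mcg/mL.
Steady-state peak Cmax,ss = C₀·R ≈ 1.495 × 1.1869 ≈ 1.774 mcg/mL.
Peak 1.8 mcg/mL vs MTC 4 mcg/mL: below toxic threshold.

1.8 mcg/mL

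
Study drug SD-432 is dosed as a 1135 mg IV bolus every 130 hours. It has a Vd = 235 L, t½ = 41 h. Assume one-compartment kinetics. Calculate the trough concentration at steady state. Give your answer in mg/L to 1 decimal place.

0.6 mg/L

τ/t½ = 130/41 ≈ 3.1707, so fraction remaining f = (1/2)^(130/41) ≈ 0.1110.
Single-dose peak C₀ = D/Vd = 1135/235 ≈ 4.830 mg/L.
Steady-state trough Cmin,ss = C₀·f/(1−f) ≈ 4.830 × 0.1110/0.8890 ≈ 0.603 mg/L.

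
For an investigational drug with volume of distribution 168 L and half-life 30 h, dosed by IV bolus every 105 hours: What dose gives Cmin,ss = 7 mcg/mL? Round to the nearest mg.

12129 mg

τ/t½ = 105/30 ≈ 3.5, so f = (1/2)^(105/30) ≈ 0.088388.
Cmin,ss = (D/Vd)·f/(1−f), so D = Cmin,ss·Vd·(1−f)/f.
D = 7 × 168 × (1−f)/f ≈ 7 × 168 × 10.31375 ≈ 12128.97 mg.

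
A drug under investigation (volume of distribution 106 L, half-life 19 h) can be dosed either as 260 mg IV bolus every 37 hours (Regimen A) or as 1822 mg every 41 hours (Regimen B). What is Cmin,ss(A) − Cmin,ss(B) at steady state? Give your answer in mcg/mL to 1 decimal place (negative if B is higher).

-4.1 mcg/mL

Regimen A: f = (1/2)^(37/19) ≈ 0.2593; Cmin,ss = (260/106)·f/(1−f) ≈ 0.859 mcg/mL.
Regimen B: f = (1/2)^(41/19) ≈ 0.2241; Cmin,ss = (1822/106)·f/(1−f) ≈ 4.965 mcg/mL.
Difference ≈ 0.859 − 4.965 ≈ -4.106 mcg/mL.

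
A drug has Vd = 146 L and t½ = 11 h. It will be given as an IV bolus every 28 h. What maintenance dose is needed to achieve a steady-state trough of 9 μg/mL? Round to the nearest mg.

τ/t½ = 28/11 ≈ 2.5455, so f = (1/2)^(28/11) ≈ 0.171294.
Cmin,ss = (D/Vd)·f/(1−f), so D = Cmin,ss·Vd·(1−f)/f.
D = 9 × 146 × (1−f)/f ≈ 9 × 146 × 4.83792 ≈ 6357.03 mg.

6357 mg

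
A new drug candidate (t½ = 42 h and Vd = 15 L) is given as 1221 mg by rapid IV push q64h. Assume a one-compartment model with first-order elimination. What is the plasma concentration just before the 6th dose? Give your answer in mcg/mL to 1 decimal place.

43.2 mcg/mL

f = (1/2)^(τ/t½) = (1/2)^(64/42) ≈ 0.3478.
C₀ = D/Vd = 1221/15 ≈ 81.400 mcg/mL.
Before the 6th dose, 5 doses have been given. Superposition: Cmin = C₀·(f + f² + … + f^5).
≈ 81.400 × (0.3478 + 0.1210 + 0.0421 + 0.0146 + 0.0051) ≈ 81.400 × 0.5306 ≈ 43.191 mcg/mL.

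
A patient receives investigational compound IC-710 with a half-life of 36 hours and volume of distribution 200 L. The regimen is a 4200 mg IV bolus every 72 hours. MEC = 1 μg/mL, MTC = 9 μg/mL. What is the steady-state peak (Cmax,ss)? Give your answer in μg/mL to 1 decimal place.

28.0 μg/mL

The dosing interval is 2 half-lives, so f = 2^(−2) = 0.25.
At steady state, R = 1/(1 − 0.25) = 4/3.
Single-dose peak C₀ = D/Vd = 4200/200 = 21 μg/mL.
Steady-state peak Cmax,ss = C₀·R = 21 × 4/3 ≈ 28.000 μg/mL.
Peak 28.0 μg/mL vs MTC 9 μg/mL: exceeds toxic threshold.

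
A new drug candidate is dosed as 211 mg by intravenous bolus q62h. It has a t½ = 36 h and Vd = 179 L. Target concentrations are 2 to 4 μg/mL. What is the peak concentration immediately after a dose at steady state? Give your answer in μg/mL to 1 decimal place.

k = ln2/t½ = ln2/36 ≈ 0.019254 h⁻¹; fraction remaining f = e^(−kτ) = e^(−0.019254×62) ≈ 0.3031.
At steady state, accumulation factor R = 1/(1 − e^(−kτ)) ≈ 1.4349.
Single-dose peak C₀ = D/Vd = 211/179 ≈ 1.179 μg/mL.
Steady-state peak Cmax,ss = C₀·R ≈ 1.179 × 1.4349 ≈ 1.692 μg/mL.
Peak 1.7 μg/mL vs MTC 4 μg/mL: below toxic threshold.

1.7 μg/mL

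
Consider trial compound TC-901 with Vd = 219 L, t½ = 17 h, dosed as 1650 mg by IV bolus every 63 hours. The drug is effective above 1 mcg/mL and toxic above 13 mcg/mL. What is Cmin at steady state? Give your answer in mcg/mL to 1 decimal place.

0.6 mcg/mL

Over one 63-h interval, 63/17 ≈ 3.7059 half-lives elapse, leaving f ≈ 0.0766 of each dose.
Single-dose peak C₀ = D/Vd = 1650/219 ≈ 7.534 mcg/mL.
Steady-state trough Cmin,ss = C₀·f/(1−f) ≈ 7.534 × 0.0766/0.9234 ≈ 0.625 mcg/mL.
Trough 0.6 mcg/mL vs MEC 1 mcg/mL: subtherapeutic.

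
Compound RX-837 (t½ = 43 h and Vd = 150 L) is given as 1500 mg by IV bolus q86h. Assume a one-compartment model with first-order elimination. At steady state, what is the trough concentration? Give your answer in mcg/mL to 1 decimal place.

3.3 mcg/mL

τ = 86 h = 2 half-lives, so f = (1/2)^2 = 0.25.
Accumulation ratio R = 1/(1 − f) = 1/0.75 = 4/3.
Single-dose peak C₀ = D/Vd = 1500/150 = 10 mcg/mL.
Steady-state peak Cmax,ss = C₀·R = 10 × 4/3 ≈ 13.333 mcg/mL.
Steady-state trough Cmin,ss = Cmax,ss·f ≈ 13.333 × 0.25 ≈ 3.333 mcg/mL.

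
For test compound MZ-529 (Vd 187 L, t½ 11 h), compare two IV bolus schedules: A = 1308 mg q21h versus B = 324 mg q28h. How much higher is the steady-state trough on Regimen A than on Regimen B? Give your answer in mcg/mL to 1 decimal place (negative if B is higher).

Regimen A: f = (1/2)^(21/11) ≈ 0.2663; Cmin,ss = (1308/187)·f/(1−f) ≈ 2.539 mcg/mL.
Regimen B: f = (1/2)^(28/11) ≈ 0.1713; Cmin,ss = (324/187)·f/(1−f) ≈ 0.358 mcg/mL.
Difference ≈ 2.539 − 0.358 ≈ 2.181 mcg/mL.

2.2 mcg/mL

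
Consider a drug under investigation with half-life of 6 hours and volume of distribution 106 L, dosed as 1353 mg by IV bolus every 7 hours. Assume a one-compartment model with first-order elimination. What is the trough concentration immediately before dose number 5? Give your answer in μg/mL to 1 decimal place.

9.8 μg/mL

f = (1/2)^(τ/t½) = (1/2)^(7/6) ≈ 0.4454.
C₀ = D/Vd = 1353/106 ≈ 12.764 μg/mL.
Before the 5th dose, 4 doses have been given. Superposition: Cmin = C₀·(f + f² + … + f^4).
≈ 12.764 × (0.4454 + 0.1984 + 0.0884 + 0.0394) ≈ 12.764 × 0.7716 ≈ 9.849 μg/mL.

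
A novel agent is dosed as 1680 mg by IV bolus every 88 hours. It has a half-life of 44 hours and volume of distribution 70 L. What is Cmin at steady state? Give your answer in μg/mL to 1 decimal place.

τ = 88 h = 2 half-lives, so f = (1/2)^2 = 0.25.
At steady state, R = 1/(1 − 0.25) = 4/3.
Single-dose peak C₀ = D/Vd = 1680/70 = 24 μg/mL.
Steady-state peak Cmax,ss = C₀·R = 24 × 4/3 ≈ 32.000 μg/mL.
Steady-state trough Cmin,ss = Cmax,ss·f ≈ 32.000 × 0.25 ≈ 8.000 μg/mL.

8.0 μg/mL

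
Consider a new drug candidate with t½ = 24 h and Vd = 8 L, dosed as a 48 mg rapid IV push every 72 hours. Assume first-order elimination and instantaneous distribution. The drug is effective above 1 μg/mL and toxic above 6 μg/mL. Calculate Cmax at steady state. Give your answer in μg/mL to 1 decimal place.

6.9 μg/mL

The dosing interval is 3 half-lives, so f = 2^(−3) = 0.125.
Accumulation ratio R = 1/(1 − f) = 1/0.875 = 8/7.
Single-dose peak C₀ = D/Vd = 48/8 = 6 μg/mL.
Steady-state peak Cmax,ss = C₀·R = 6 × 8/7 ≈ 6.857 μg/mL.
Peak 6.9 μg/mL vs MTC 6 μg/mL: exceeds toxic threshold.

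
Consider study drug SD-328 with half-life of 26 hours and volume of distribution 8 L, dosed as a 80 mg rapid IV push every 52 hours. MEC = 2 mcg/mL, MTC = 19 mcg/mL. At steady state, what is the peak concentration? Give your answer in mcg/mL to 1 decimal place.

13.3 mcg/mL

The dosing interval is 2 half-lives, so f = 2^(−2) = 0.25.
Accumulation ratio R = 1/(1 − f) = 1/0.75 = 4/3.
Single-dose peak C₀ = D/Vd = 80/8 = 10 mcg/mL.
Steady-state peak Cmax,ss = C₀·R = 10 × 4/3 ≈ 13.333 mcg/mL.
Peak 13.3 mcg/mL vs MTC 19 mcg/mL: below toxic threshold.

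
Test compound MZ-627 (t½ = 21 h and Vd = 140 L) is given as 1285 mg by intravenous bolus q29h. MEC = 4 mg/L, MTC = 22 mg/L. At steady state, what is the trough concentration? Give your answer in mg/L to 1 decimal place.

τ/t½ = 29/21 ≈ 1.381, so fraction remaining f = (1/2)^(29/21) ≈ 0.3840.
At steady state, accumulation factor R = 1/(1 − e^(−kτ)) ≈ 1.6234.
Single-dose peak C₀ = D/Vd = 1285/140 ≈ 9.179 mg/L.
Cmax,ss = C₀/(1 − f) ≈ 9.179/0.6160 ≈ 14.901 mg/L.
One interval later, Cmin,ss = Cmax,ss·e^(−kτ) ≈ 14.901 × 0.3840 ≈ 5.722 mg/L.
Trough 5.7 mg/L vs MEC 4 mg/L: adequate.

5.7 mg/L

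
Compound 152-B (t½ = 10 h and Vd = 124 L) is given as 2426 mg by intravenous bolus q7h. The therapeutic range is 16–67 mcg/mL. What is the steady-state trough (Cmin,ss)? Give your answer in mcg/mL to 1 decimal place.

31.3 mcg/mL

k = ln2/t½ = ln2/10 ≈ 0.069315 h⁻¹; fraction remaining f = e^(−kτ) = e^(−0.069315×7) ≈ 0.6156.
Accumulation ratio R = 1/(1 − f) ≈ 1/0.3844 ≈ 2.6015.
Each bolus raises the concentration by D/Vd = 2426/124 ≈ 19.565 mcg/mL.
Cmax,ss = C₀/(1 − f) ≈ 19.565/0.3844 ≈ 50.898 mcg/mL.
One interval later, Cmin,ss = Cmax,ss·e^(−kτ) ≈ 50.898 × 0.6156 ≈ 31.333 mcg/mL.
Trough 31.3 mcg/mL vs MEC 16 mcg/mL: adequate.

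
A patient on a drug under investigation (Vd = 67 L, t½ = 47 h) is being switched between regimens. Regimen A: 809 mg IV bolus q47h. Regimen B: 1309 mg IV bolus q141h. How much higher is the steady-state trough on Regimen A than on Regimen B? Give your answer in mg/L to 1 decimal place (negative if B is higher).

9.3 mg/L

Regimen A: f = (1/2)^(47/47) ≈ 0.5000; Cmin,ss = (809/67)·f/(1−f) ≈ 12.075 mg/L.
Regimen B: f = (1/2)^(141/47) ≈ 0.1250; Cmin,ss = (1309/67)·f/(1−f) ≈ 2.791 mg/L.
Difference ≈ 12.075 − 2.791 ≈ 9.284 mg/L.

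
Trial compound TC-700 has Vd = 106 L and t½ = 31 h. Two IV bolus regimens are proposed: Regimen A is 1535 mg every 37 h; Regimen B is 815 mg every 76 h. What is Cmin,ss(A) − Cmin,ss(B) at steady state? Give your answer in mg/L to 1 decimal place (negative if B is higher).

Regimen A: f = (1/2)^(37/31) ≈ 0.4372; Cmin,ss = (1535/106)·f/(1−f) ≈ 11.249 mg/L.
Regimen B: f = (1/2)^(76/31) ≈ 0.1828; Cmin,ss = (815/106)·f/(1−f) ≈ 1.720 mg/L.
Difference ≈ 11.249 − 1.720 ≈ 9.529 mg/L.

9.5 mg/L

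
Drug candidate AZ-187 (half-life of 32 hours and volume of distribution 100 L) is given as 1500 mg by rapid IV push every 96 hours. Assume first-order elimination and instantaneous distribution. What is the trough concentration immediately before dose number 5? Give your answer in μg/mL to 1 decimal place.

2.1 μg/mL

f = (1/2)^(τ/t½) = (1/2)^(96/32) ≈ 0.1250.
C₀ = D/Vd = 1500/100 ≈ 15.000 μg/mL.
Before the 5th dose, 4 doses have been given. Superposition: Cmin = C₀·(f + f² + … + f^4).
≈ 15.000 × (0.1250 + 0.0156 + 0.0020 + 0.0002) ≈ 15.000 × 0.1428 ≈ 2.142 μg/mL.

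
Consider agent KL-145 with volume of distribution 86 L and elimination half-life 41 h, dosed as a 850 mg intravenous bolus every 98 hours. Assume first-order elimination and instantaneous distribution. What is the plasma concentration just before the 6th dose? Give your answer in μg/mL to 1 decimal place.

2.3 μg/mL

f = (1/2)^(τ/t½) = (1/2)^(98/41) ≈ 0.1908.
C₀ = D/Vd = 850/86 ≈ 9.884 μg/mL.
Before the 6th dose, 5 doses have been given. Superposition: Cmin = C₀·(f + f² + … + f^5).
≈ 9.884 × (0.1908 + 0.0364 + 0.0069 + 0.0013 + 0.0003) ≈ 9.884 × 0.2357 ≈ 2.330 μg/mL.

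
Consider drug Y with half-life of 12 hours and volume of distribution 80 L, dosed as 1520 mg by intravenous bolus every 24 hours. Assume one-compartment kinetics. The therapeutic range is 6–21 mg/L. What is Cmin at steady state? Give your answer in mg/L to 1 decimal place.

6.3 mg/L

τ = 24 h = 2 half-lives, so f = (1/2)^2 = 0.25.
Accumulation ratio R = 1/(1 − f) = 1/0.75 = 4/3.
Single-dose peak C₀ = D/Vd = 1520/80 = 19 mg/L.
Steady-state peak Cmax,ss = C₀·R = 19 × 4/3 ≈ 25.333 mg/L.
Steady-state trough Cmin,ss = Cmax,ss·f ≈ 25.333 × 0.25 ≈ 6.333 mg/L.
Trough 6.3 mg/L vs MEC 6 mg/L: adequate.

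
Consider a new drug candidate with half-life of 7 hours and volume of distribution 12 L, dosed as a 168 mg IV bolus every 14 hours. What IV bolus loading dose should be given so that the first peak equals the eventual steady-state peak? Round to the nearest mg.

f = (1/2)^(14/7) ≈ 0.250000; accumulation ratio R = 1/(1−f) ≈ 1.33333.
Loading dose to hit Cmax,ss on first dose: D_load = D_maint·R ≈ 168 × 1.33333 ≈ 224.00 mg.

224 mg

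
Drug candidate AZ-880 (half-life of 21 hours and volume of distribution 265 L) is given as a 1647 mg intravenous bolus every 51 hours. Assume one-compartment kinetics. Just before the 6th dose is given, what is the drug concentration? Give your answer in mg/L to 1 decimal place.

f = (1/2)^(τ/t½) = (1/2)^(51/21) ≈ 0.1857.
C₀ = D/Vd = 1647/265 ≈ 6.215 mg/L.
Before the 6th dose, 5 doses have been given. Superposition: Cmin = C₀·(f + f² + … + f^5).
≈ 6.215 × (0.1857 + 0.0345 + 0.0064 + 0.0012 + 0.0002) ≈ 6.215 × 0.2280 ≈ 1.417 mg/L.

1.4 mg/L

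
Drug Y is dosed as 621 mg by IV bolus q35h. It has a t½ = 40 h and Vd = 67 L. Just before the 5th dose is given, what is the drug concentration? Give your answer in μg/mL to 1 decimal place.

f = (1/2)^(τ/t½) = (1/2)^(35/40) ≈ 0.5453.
C₀ = D/Vd = 621/67 ≈ 9.269 μg/mL.
Before the 5th dose, 4 doses have been given. Superposition: Cmin = C₀·(f + f² + … + f^4).
≈ 9.269 × (0.5453 + 0.2974 + 0.1621 + 0.0884) ≈ 9.269 × 1.0932 ≈ 10.133 μg/mL.

10.1 μg/mL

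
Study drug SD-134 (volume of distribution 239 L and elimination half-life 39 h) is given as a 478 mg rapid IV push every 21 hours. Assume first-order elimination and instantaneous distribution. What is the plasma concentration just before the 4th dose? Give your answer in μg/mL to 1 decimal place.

3.0 μg/mL

f = (1/2)^(τ/t½) = (1/2)^(21/39) ≈ 0.6885.
C₀ = D/Vd = 478/239 ≈ 2.000 μg/mL.
Before the 4th dose, 3 doses have been given. Superposition: Cmin = C₀·(f + f² + … + f^3).
≈ 2.000 × (0.6885 + 0.4740 + 0.3264) ≈ 2.000 × 1.4889 ≈ 2.978 μg/mL.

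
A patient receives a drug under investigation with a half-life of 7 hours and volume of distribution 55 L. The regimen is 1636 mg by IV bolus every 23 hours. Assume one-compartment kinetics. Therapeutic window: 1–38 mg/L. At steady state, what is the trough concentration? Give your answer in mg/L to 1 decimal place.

3.4 mg/L

τ/t½ = 23/7 ≈ 3.2857, so fraction remaining f = (1/2)^(23/7) ≈ 0.1025.
Accumulation ratio R = 1/(1 − f) ≈ 1/0.8975 ≈ 1.1142.
Single-dose peak C₀ = D/Vd = 1636/55 ≈ 29.745 mg/L.
Cmax,ss = C₀/(1 − f) ≈ 29.745/0.8975 ≈ 33.142 mg/L.
Steady-state trough Cmin,ss = Cmax,ss·f ≈ 33.142 × 0.1025 ≈ 3.397 mg/L.
Trough 3.4 mg/L vs MEC 1 mg/L: adequate.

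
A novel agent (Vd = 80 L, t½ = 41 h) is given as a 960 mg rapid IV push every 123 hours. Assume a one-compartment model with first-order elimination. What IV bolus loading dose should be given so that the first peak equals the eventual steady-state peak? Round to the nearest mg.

f = (1/2)^(123/41) ≈ 0.125000; accumulation ratio R = 1/(1−f) ≈ 1.14286.
Loading dose to hit Cmax,ss on first dose: D_load = D_maint·R ≈ 960 × 1.14286 ≈ 1097.15 mg.

1097 mg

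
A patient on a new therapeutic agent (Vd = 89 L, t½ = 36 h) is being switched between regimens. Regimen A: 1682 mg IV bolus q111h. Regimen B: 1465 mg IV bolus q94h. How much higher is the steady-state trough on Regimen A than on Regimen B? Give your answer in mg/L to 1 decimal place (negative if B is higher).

Regimen A: f = (1/2)^(111/36) ≈ 0.1180; Cmin,ss = (1682/89)·f/(1−f) ≈ 2.528 mg/L.
Regimen B: f = (1/2)^(94/36) ≈ 0.1637; Cmin,ss = (1465/89)·f/(1−f) ≈ 3.222 mg/L.
Difference ≈ 2.528 − 3.222 ≈ -0.694 mg/L.

-0.7 mg/L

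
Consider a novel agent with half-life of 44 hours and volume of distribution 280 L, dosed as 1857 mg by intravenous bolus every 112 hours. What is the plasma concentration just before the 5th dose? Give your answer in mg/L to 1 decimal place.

f = (1/2)^(τ/t½) = (1/2)^(112/44) ≈ 0.1713.
C₀ = D/Vd = 1857/280 ≈ 6.632 mg/L.
Before the 5th dose, 4 doses have been given. Superposition: Cmin = C₀·(f + f² + … + f^4).
≈ 6.632 × (0.1713 + 0.0293 + 0.0050 + 0.0009) ≈ 6.632 × 0.2065 ≈ 1.370 mg/L.

1.4 mg/L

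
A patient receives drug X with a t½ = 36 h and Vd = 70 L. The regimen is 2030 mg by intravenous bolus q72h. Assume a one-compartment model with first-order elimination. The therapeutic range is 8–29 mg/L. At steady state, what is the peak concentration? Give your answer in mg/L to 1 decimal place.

The dosing interval is 2 half-lives, so f = 2^(−2) = 0.25.
Accumulation ratio R = 1/(1 − f) = 1/0.75 = 4/3.
Single-dose peak C₀ = D/Vd = 2030/70 = 29 mg/L.
Steady-state peak Cmax,ss = C₀·R = 29 × 4/3 ≈ 38.667 mg/L.
Peak 38.7 mg/L vs MTC 29 mg/L: exceeds toxic threshold.

38.7 mg/L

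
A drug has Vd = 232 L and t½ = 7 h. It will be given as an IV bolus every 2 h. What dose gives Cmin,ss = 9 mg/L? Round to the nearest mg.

457 mg

τ/t½ = 2/7 ≈ 0.28571, so f = (1/2)^(2/7) ≈ 0.820335.
Cmin,ss = (D/Vd)·f/(1−f), so D = Cmin,ss·Vd·(1−f)/f.
D = 9 × 232 × (1−f)/f ≈ 9 × 232 × 0.21901 ≈ 457.29 mg.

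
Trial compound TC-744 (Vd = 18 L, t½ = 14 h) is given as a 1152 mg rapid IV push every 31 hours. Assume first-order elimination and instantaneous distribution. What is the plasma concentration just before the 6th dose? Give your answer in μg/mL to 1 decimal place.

f = (1/2)^(τ/t½) = (1/2)^(31/14) ≈ 0.2155.
C₀ = D/Vd = 1152/18 ≈ 64.000 μg/mL.
Before the 6th dose, 5 doses have been given. Superposition: Cmin = C₀·(f + f² + … + f^5).
≈ 64.000 × (0.2155 + 0.0464 + 0.0100 + 0.0022 + 0.0005) ≈ 64.000 × 0.2746 ≈ 17.574 μg/mL.

17.6 μg/mL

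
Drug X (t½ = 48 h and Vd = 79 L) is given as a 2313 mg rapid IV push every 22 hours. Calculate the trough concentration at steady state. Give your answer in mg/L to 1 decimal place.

78.3 mg/L

Over one 22-h interval, 22/48 ≈ 0.45833 half-lives elapse, leaving f ≈ 0.7278 of each dose.
Each bolus raises the concentration by D/Vd = 2313/79 ≈ 29.278 mg/L.
Steady-state trough Cmin,ss = C₀·f/(1−f) ≈ 29.278 × 0.7278/0.2722 ≈ 78.283 mg/L.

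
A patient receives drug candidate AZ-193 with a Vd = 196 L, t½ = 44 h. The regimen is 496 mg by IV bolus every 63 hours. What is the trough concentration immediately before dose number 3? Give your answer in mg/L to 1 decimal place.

f = (1/2)^(τ/t½) = (1/2)^(63/44) ≈ 0.3707.
C₀ = D/Vd = 496/196 ≈ 2.531 mg/L.
Before the 3rd dose, 2 doses have been given. Superposition: Cmin = C₀·(f + f²).
≈ 2.531 × (0.3707 + 0.1374) ≈ 2.531 × 0.5081 ≈ 1.286 mg/L.

1.3 mg/L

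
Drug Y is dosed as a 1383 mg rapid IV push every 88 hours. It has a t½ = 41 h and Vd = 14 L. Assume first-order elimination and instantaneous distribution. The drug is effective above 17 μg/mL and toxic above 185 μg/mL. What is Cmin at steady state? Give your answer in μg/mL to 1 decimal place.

Over one 88-h interval, 88/41 ≈ 2.1463 half-lives elapse, leaving f ≈ 0.2259 of each dose.
Accumulation ratio R = 1/(1 − f) ≈ 1/0.7741 ≈ 1.2918.
Single-dose peak C₀ = D/Vd = 1383/14 ≈ 98.786 μg/mL.
Steady-state peak Cmax,ss = C₀·R ≈ 98.786 × 1.2918 ≈ 127.612 μg/mL.
Steady-state trough Cmin,ss = Cmax,ss·f ≈ 127.612 × 0.2259 ≈ 28.828 μg/mL.
Trough 28.8 μg/mL vs MEC 17 μg/mL: adequate.

28.8 μg/mL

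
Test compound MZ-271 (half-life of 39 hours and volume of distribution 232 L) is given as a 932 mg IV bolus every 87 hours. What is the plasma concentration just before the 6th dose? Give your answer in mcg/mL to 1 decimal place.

f = (1/2)^(τ/t½) = (1/2)^(87/39) ≈ 0.2130.
C₀ = D/Vd = 932/232 ≈ 4.017 mcg/mL.
Before the 6th dose, 5 doses have been given. Superposition: Cmin = C₀·(f + f² + … + f^5).
≈ 4.017 × (0.2130 + 0.0454 + 0.0097 + 0.0021 + 0.0004) ≈ 4.017 × 0.2706 ≈ 1.087 mcg/mL.

1.1 mcg/mL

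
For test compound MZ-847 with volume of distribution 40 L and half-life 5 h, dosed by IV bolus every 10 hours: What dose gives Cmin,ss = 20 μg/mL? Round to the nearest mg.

τ/t½ = 10/5 ≈ 2, so f = (1/2)^(10/5) ≈ 0.250000.
Cmin,ss = (D/Vd)·f/(1−f), so D = Cmin,ss·Vd·(1−f)/f.
D = 20 × 40 × (1−f)/f ≈ 20 × 40 × 3.00000 ≈ 2400.00 mg.

2400 mg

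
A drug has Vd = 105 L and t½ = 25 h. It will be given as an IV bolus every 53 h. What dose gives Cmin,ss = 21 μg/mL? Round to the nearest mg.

τ/t½ = 53/25 ≈ 2.12, so f = (1/2)^(53/25) ≈ 0.230047.
Cmin,ss = (D/Vd)·f/(1−f), so D = Cmin,ss·Vd·(1−f)/f.
D = 21 × 105 × (1−f)/f ≈ 21 × 105 × 3.34694 ≈ 7380.00 mg.

7380 mg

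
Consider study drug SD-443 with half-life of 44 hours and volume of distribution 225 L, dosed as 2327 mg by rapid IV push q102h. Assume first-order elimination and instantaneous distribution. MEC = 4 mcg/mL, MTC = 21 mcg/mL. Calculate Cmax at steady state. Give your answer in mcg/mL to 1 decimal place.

Over one 102-h interval, 102/44 ≈ 2.3182 half-lives elapse, leaving f ≈ 0.2005 of each dose.
Accumulation ratio R = 1/(1 − f) ≈ 1/0.7995 ≈ 1.2508.
Each bolus raises the concentration by D/Vd = 2327/225 ≈ 10.342 mcg/mL.
Steady-state peak Cmax,ss = C₀·R ≈ 10.342 × 1.2508 ≈ 12.936 mcg/mL.
Peak 12.9 mcg/mL vs MTC 21 mcg/mL: below toxic threshold.

12.9 mcg/mL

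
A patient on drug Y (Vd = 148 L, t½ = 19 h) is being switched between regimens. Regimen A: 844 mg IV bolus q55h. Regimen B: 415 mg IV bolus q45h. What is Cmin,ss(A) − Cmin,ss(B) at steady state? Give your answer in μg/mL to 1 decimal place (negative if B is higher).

Regimen A: f = (1/2)^(55/19) ≈ 0.1345; Cmin,ss = (844/148)·f/(1−f) ≈ 0.886 μg/mL.
Regimen B: f = (1/2)^(45/19) ≈ 0.1937; Cmin,ss = (415/148)·f/(1−f) ≈ 0.674 μg/mL.
Difference ≈ 0.886 − 0.674 ≈ 0.212 μg/mL.

0.2 μg/mL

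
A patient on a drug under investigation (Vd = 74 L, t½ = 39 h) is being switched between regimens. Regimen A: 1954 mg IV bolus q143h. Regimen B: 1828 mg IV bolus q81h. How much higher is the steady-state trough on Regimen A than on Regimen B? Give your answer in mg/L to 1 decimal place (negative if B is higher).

Regimen A: f = (1/2)^(143/39) ≈ 0.0787; Cmin,ss = (1954/74)·f/(1−f) ≈ 2.256 mg/L.
Regimen B: f = (1/2)^(81/39) ≈ 0.2370; Cmin,ss = (1828/74)·f/(1−f) ≈ 7.673 mg/L.
Difference ≈ 2.256 − 7.673 ≈ -5.417 mg/L.

-5.4 mg/L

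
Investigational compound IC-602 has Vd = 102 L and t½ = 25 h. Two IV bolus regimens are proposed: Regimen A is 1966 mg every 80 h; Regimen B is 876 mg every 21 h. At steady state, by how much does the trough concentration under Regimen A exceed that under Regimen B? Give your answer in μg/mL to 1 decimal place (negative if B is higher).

-8.5 μg/mL

Regimen A: f = (1/2)^(80/25) ≈ 0.1088; Cmin,ss = (1966/102)·f/(1−f) ≈ 2.353 μg/mL.
Regimen B: f = (1/2)^(21/25) ≈ 0.5586; Cmin,ss = (876/102)·f/(1−f) ≈ 10.869 μg/mL.
Difference ≈ 2.353 − 10.869 ≈ -8.516 μg/mL.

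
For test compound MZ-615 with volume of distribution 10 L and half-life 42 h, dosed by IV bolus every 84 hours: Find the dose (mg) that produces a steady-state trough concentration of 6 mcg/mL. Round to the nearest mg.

180 mg

τ/t½ = 84/42 ≈ 2, so f = (1/2)^(84/42) ≈ 0.250000.
Cmin,ss = (D/Vd)·f/(1−f), so D = Cmin,ss·Vd·(1−f)/f.
D = 6 × 10 × (1−f)/f ≈ 6 × 10 × 3.00000 ≈ 180.00 mg.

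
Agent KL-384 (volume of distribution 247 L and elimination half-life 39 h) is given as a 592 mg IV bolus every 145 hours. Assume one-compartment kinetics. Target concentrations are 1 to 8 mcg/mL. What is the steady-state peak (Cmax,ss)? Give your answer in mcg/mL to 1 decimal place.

τ/t½ = 145/39 ≈ 3.7179, so fraction remaining f = (1/2)^(145/39) ≈ 0.0760.
At steady state, accumulation factor R = 1/(1 − e^(−kτ)) ≈ 1.0823.
Each bolus raises the concentration by D/Vd = 592/247 ≈ 2.397 mcg/mL.
Steady-state peak Cmax,ss = C₀·R ≈ 2.397 × 1.0823 ≈ 2.594 mcg/mL.
Peak 2.6 mcg/mL vs MTC 8 mcg/mL: below toxic threshold.

2.6 mcg/mL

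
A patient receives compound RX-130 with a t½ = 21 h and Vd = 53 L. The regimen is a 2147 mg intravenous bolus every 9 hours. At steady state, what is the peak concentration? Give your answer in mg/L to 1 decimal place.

k = ln2/t½ = ln2/21 ≈ 0.033007 h⁻¹; fraction remaining f = e^(−kτ) = e^(−0.033007×9) ≈ 0.7430.
Accumulation ratio R = 1/(1 − f) ≈ 1/0.2570 ≈ 3.8911.
Single-dose peak C₀ = D/Vd = 2147/53 ≈ 40.509 mg/L.
Steady-state peak Cmax,ss = C₀·R ≈ 40.509 × 3.8911 ≈ 157.625 mg/L.

157.6 mg/L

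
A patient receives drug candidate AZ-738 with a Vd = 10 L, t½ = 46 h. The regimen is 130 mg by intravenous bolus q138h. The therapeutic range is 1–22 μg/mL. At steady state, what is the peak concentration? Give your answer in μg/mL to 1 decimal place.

The dosing interval is 3 half-lives, so f = 2^(−3) = 0.125.
Accumulation ratio R = 1/(1 − f) = 1/0.875 = 8/7.
Single-dose peak C₀ = D/Vd = 130/10 = 13 μg/mL.
Steady-state peak Cmax,ss = C₀·R = 13 × 8/7 ≈ 14.857 μg/mL.
Peak 14.9 μg/mL vs MTC 22 μg/mL: below toxic threshold.

14.9 μg/mL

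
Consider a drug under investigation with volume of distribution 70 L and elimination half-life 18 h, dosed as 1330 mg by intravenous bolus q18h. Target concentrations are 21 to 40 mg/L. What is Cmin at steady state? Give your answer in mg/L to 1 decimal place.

19.0 mg/L

The dosing interval is 1 half-life, so f = 2^(−1) = 0.5.
Accumulation ratio R = 1/(1 − f) = 1/0.5 = 2/1.
Single-dose peak C₀ = D/Vd = 1330/70 = 19 mg/L.
Steady-state peak Cmax,ss = C₀·R = 19 × 2/1 ≈ 38.000 mg/L.
Steady-state trough Cmin,ss = Cmax,ss·f ≈ 38.000 × 0.5 ≈ 19.000 mg/L.
Trough 19.0 mg/L vs MEC 21 mg/L: subtherapeutic.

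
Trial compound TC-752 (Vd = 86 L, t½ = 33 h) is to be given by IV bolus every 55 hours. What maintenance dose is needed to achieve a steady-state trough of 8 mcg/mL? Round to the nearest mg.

τ/t½ = 55/33 ≈ 1.6667, so f = (1/2)^(55/33) ≈ 0.314980.
Cmin,ss = (D/Vd)·f/(1−f), so D = Cmin,ss·Vd·(1−f)/f.
D = 8 × 86 × (1−f)/f ≈ 8 × 86 × 2.17480 ≈ 1496.26 mg.

1496 mg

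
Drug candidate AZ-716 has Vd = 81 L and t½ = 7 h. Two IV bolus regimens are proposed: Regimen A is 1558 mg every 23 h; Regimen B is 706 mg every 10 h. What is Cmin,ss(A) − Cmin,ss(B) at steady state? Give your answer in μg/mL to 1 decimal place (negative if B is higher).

-3.0 μg/mL

Regimen A: f = (1/2)^(23/7) ≈ 0.1025; Cmin,ss = (1558/81)·f/(1−f) ≈ 2.197 μg/mL.
Regimen B: f = (1/2)^(10/7) ≈ 0.3715; Cmin,ss = (706/81)·f/(1−f) ≈ 5.152 μg/mL.
Difference ≈ 2.197 − 5.152 ≈ -2.955 μg/mL.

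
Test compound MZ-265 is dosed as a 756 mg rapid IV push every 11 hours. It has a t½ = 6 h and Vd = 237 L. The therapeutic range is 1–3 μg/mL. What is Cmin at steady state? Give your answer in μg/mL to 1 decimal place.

k = ln2/t½ = ln2/6 ≈ 0.115525 h⁻¹; fraction remaining f = e^(−kτ) = e^(−0.115525×11) ≈ 0.2806.
Each bolus raises the concentration by D/Vd = 756/237 ≈ 3.190 μg/mL.
Steady-state trough Cmin,ss = C₀·f/(1−f) ≈ 3.190 × 0.2806/0.7194 ≈ 1.244 μg/mL.
Trough 1.2 μg/mL vs MEC 1 μg/mL: adequate.

1.2 μg/mL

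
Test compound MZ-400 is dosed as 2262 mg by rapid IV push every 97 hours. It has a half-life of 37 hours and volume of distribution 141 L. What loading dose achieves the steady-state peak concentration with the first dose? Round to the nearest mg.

2701 mg

f = (1/2)^(97/37) ≈ 0.162485; accumulation ratio R = 1/(1−f) ≈ 1.19401.
Loading dose to hit Cmax,ss on first dose: D_load = D_maint·R ≈ 2262 × 1.19401 ≈ 2700.85 mg.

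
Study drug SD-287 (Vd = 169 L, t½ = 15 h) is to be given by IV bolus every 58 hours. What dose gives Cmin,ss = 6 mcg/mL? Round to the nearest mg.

τ/t½ = 58/15 ≈ 3.8667, so f = (1/2)^(58/15) ≈ 0.068552.
Cmin,ss = (D/Vd)·f/(1−f), so D = Cmin,ss·Vd·(1−f)/f.
D = 6 × 169 × (1−f)/f ≈ 6 × 169 × 13.58747 ≈ 13777.69 mg.

13778 mg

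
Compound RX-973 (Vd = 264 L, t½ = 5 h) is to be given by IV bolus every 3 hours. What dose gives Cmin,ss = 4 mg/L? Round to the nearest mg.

545 mg

τ/t½ = 3/5 ≈ 0.6, so f = (1/2)^(3/5) ≈ 0.659754.
Cmin,ss = (D/Vd)·f/(1−f), so D = Cmin,ss·Vd·(1−f)/f.
D = 4 × 264 × (1−f)/f ≈ 4 × 264 × 0.51572 ≈ 544.60 mg.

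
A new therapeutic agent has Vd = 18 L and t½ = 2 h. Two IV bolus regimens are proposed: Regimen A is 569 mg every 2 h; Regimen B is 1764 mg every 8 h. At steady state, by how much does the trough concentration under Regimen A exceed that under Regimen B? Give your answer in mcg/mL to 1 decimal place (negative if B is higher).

Regimen A: f = (1/2)^(2/2) ≈ 0.5000; Cmin,ss = (569/18)·f/(1−f) ≈ 31.611 mcg/mL.
Regimen B: f = (1/2)^(8/2) ≈ 0.0625; Cmin,ss = (1764/18)·f/(1−f) ≈ 6.533 mcg/mL.
Difference ≈ 31.611 − 6.533 ≈ 25.078 mcg/mL.

25.1 mcg/mL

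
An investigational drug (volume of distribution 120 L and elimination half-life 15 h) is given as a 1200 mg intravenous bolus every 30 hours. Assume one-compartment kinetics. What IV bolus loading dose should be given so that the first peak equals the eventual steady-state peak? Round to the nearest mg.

1600 mg

f = (1/2)^(30/15) ≈ 0.250000; accumulation ratio R = 1/(1−f) ≈ 1.33333.
Loading dose to hit Cmax,ss on first dose: D_load = D_maint·R ≈ 1200 × 1.33333 ≈ 1600.00 mg.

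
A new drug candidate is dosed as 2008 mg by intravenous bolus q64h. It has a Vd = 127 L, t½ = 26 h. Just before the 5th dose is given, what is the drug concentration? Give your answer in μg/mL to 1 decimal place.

3.5 μg/mL

f = (1/2)^(τ/t½) = (1/2)^(64/26) ≈ 0.1816.
C₀ = D/Vd = 2008/127 ≈ 15.811 μg/mL.
Before the 5th dose, 4 doses have been given. Superposition: Cmin = C₀·(f + f² + … + f^4).
≈ 15.811 × (0.1816 + 0.0330 + 0.0060 + 0.0011) ≈ 15.811 × 0.2217 ≈ 3.505 μg/mL.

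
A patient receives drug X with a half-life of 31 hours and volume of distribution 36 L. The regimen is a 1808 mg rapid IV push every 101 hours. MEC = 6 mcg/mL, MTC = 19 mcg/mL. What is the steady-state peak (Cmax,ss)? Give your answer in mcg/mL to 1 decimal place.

56.1 mcg/mL

k = ln2/t½ = ln2/31 ≈ 0.022360 h⁻¹; fraction remaining f = e^(−kτ) = e^(−0.022360×101) ≈ 0.1045.
Accumulation ratio R = 1/(1 − f) ≈ 1/0.8955 ≈ 1.1167.
Each bolus raises the concentration by D/Vd = 1808/36 ≈ 50.222 mcg/mL.
Cmax,ss = C₀/(1 − f) ≈ 50.222/0.8955 ≈ 56.083 mcg/mL.
Peak 56.1 mcg/mL vs MTC 19 mcg/mL: exceeds toxic threshold.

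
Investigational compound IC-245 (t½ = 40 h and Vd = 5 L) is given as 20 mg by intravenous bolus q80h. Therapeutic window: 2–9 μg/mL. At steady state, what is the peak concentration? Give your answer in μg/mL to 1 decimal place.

5.3 μg/mL

τ = 80 h = 2 half-lives, so f = (1/2)^2 = 0.25.
At steady state, R = 1/(1 − 0.25) = 4/3.
Single-dose peak C₀ = D/Vd = 20/5 = 4 μg/mL.
Steady-state peak Cmax,ss = C₀·R = 4 × 4/3 ≈ 5.333 μg/mL.
Peak 5.3 μg/mL vs MTC 9 μg/mL: below toxic threshold.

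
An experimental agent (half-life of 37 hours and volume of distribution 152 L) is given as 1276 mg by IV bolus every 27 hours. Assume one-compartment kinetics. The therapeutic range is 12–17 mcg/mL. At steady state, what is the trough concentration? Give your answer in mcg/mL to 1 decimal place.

12.8 mcg/mL

τ/t½ = 27/37 ≈ 0.72973, so fraction remaining f = (1/2)^(27/37) ≈ 0.6030.
At steady state, accumulation factor R = 1/(1 − e^(−kτ)) ≈ 2.5189.
Single-dose peak C₀ = D/Vd = 1276/152 ≈ 8.395 mcg/mL.
Cmax,ss = C₀/(1 − f) ≈ 8.395/0.3970 ≈ 21.146 mcg/mL.
Steady-state trough Cmin,ss = Cmax,ss·f ≈ 21.146 × 0.6030 ≈ 12.751 mcg/mL.
Trough 12.8 mcg/mL vs MEC 12 mcg/mL: adequate.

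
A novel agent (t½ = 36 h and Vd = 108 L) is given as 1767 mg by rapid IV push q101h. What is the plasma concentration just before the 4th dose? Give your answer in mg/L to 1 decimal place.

2.7 mg/L

f = (1/2)^(τ/t½) = (1/2)^(101/36) ≈ 0.1430.
C₀ = D/Vd = 1767/108 ≈ 16.361 mg/L.
Before the 4th dose, 3 doses have been given. Superposition: Cmin = C₀·(f + f² + … + f^3).
≈ 16.361 × (0.1430 + 0.0204 + 0.0029) ≈ 16.361 × 0.1663 ≈ 2.721 mg/L.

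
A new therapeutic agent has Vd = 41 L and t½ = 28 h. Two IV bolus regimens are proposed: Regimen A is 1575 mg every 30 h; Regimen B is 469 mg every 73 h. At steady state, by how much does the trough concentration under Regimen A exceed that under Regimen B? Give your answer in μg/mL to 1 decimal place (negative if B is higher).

32.6 μg/mL

Regimen A: f = (1/2)^(30/28) ≈ 0.4758; Cmin,ss = (1575/41)·f/(1−f) ≈ 34.868 μg/mL.
Regimen B: f = (1/2)^(73/28) ≈ 0.1641; Cmin,ss = (469/41)·f/(1−f) ≈ 2.246 μg/mL.
Difference ≈ 34.868 − 2.246 ≈ 32.622 μg/mL.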